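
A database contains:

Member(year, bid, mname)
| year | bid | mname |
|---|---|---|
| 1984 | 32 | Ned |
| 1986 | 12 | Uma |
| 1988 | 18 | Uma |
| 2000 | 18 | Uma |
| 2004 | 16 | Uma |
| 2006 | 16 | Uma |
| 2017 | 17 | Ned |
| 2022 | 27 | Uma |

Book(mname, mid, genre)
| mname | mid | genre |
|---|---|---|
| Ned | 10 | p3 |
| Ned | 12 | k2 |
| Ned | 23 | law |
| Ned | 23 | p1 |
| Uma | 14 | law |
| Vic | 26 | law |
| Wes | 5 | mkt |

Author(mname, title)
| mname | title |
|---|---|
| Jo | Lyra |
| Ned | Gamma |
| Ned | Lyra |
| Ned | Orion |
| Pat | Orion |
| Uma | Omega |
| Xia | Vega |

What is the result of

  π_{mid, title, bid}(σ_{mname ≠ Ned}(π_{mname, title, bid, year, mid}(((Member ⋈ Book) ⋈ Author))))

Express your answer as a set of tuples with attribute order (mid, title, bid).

{(14, Omega, 12), (14, Omega, 16), (14, Omega, 18), (14, Omega, 27)}

Joining Member and Book on mname yields {(1984, 32, Ned, 10, p3), (1984, 32, Ned, 12, k2), (1984, 32, Ned, 23, law), (1984, 32, Ned, 23, p1), (1986, 12, Uma, 14, law), (1988, 18, Uma, 14, law), (2000, 18, Uma, 14, law), (2004, 16, Uma, 14, law), (2006, 16, Uma, 14, law), (2017, 17, Ned, 10, p3), (2017, 17, Ned, 12, k2), (2017, 17, Ned, 23, law), (2017, 17, Ned, 23, p1), (2022, 27, Uma, 14, law)}.
Joining (Member ⋈ Book) and Author on mname yields {(1984, 32, Ned, 10, p3, Gamma), (1984, 32, Ned, 10, p3, Lyra), (1984, 32, Ned, 10, p3, Orion), (1984, 32, Ned, 12, k2, Gamma), (1984, 32, Ned, 12, k2, Lyra), (1984, 32, Ned, 12, k2, Orion), (1984, 32, Ned, 23, law, Gamma), (1984, 32, Ned, 23, law, Lyra), (1984, 32, Ned, 23, law, Orion), (1984, 32, Ned, 23, p1, Gamma), (1984, 32, Ned, 23, p1, Lyra), (1984, 32, Ned, 23, p1, Orion), (1986, 12, Uma, 14, law, Omega), (1988, 18, Uma, 14, law, Omega), (2000, 18, Uma, 14, law, Omega), (2004, 16, Uma, 14, law, Omega), (2006, 16, Uma, 14, law, Omega), (2017, 17, Ned, 10, p3, Gamma), (2017, 17, Ned, 10, p3, Lyra), (2017, 17, Ned, 10, p3, Orion), (2017, 17, Ned, 12, k2, Gamma), (2017, 17, Ned, 12, k2, Lyra), (2017, 17, Ned, 12, k2, Orion), (2017, 17, Ned, 23, law, Gamma), (2017, 17, Ned, 23, law, Lyra), (2017, 17, Ned, 23, law, Orion), (2017, 17, Ned, 23, p1, Gamma), (2017, 17, Ned, 23, p1, Lyra), (2017, 17, Ned, 23, p1, Orion), (2022, 27, Uma, 14, law, Omega)}.
Projecting to mname, title, bid, year, mid (6 duplicate(s) eliminated): {(Ned, Gamma, 17, 2017, 10), (Ned, Gamma, 17, 2017, 12), (Ned, Gamma, 17, 2017, 23), (Ned, Gamma, 32, 1984, 10), (Ned, Gamma, 32, 1984, 12), (Ned, Gamma, 32, 1984, 23), (Ned, Lyra, 17, 2017, 10), (Ned, Lyra, 17, 2017, 12), (Ned, Lyra, 17, 2017, 23), (Ned, Lyra, 32, 1984, 10), (Ned, Lyra, 32, 1984, 12), (Ned, Lyra, 32, 1984, 23), (Ned, Orion, 17, 2017, 10), (Ned, Orion, 17, 2017, 12), (Ned, Orion, 17, 2017, 23), (Ned, Orion, 32, 1984, 10), (Ned, Orion, 32, 1984, 12), (Ned, Orion, 32, 1984, 23), (Uma, Omega, 12, 1986, 14), (Uma, Omega, 16, 2004, 14), (Uma, Omega, 16, 2006, 14), (Uma, Omega, 18, 1988, 14), (Uma, Omega, 18, 2000, 14), (Uma, Omega, 27, 2022, 14)}
Apply σ_{mname ≠ Ned}; surviving tuples: {(Uma, Omega, 12, 1986, 14), (Uma, Omega, 16, 2004, 14), (Uma, Omega, 16, 2006, 14), (Uma, Omega, 18, 1988, 14), (Uma, Omega, 18, 2000, 14), (Uma, Omega, 27, 2022, 14)}
Projecting to mid, title, bid (2 duplicate(s) eliminated): {(14, Omega, 12), (14, Omega, 16), (14, Omega, 18), (14, Omega, 27)}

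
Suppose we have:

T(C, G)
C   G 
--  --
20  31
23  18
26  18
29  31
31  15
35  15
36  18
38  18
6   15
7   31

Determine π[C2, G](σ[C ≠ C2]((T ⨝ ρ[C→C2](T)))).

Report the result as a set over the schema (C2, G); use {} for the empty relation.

{(20, 31), (23, 18), (26, 18), (29, 31), (31, 15), (35, 15), (36, 18), (38, 18), (6, 15), (7, 31)}

ρ[C→C2]: schema becomes (C2, G); tuples unchanged.
Joining T and ρ[C→C2](T) on G yields {(20, 31, 20), (20, 31, 29), (20, 31, 7), (23, 18, 23), (23, 18, 26), (23, 18, 36), (23, 18, 38), (26, 18, 23), (26, 18, 26), (26, 18, 36), (26, 18, 38), (29, 31, 20), (29, 31, 29), (29, 31, 7), (31, 15, 31), (31, 15, 35), (31, 15, 6), (35, 15, 31), (35, 15, 35), (35, 15, 6), (36, 18, 23), (36, 18, 26), (36, 18, 36), (36, 18, 38), (38, 18, 23), (38, 18, 26), (38, 18, 36), (38, 18, 38), (6, 15, 31), (6, 15, 35), (6, 15, 6), (7, 31, 20), (7, 31, 29), (7, 31, 7)}.
Selection C ≠ C2: {(20, 31, 29), (20, 31, 7), (23, 18, 26), (23, 18, 36), (23, 18, 38), (26, 18, 23), (26, 18, 36), (26, 18, 38), (29, 31, 20), (29, 31, 7), (31, 15, 35), (31, 15, 6), (35, 15, 31), (35, 15, 6), (36, 18, 23), (36, 18, 26), (36, 18, 38), (38, 18, 23), (38, 18, 26), (38, 18, 36), (6, 15, 31), (6, 15, 35), (7, 31, 20), (7, 31, 29)}
π_{C2, G} gives {(20, 31), (23, 18), (26, 18), (29, 31), (31, 15), (35, 15), (36, 18), (38, 18), (6, 15), (7, 31)} (14 duplicate(s) eliminated).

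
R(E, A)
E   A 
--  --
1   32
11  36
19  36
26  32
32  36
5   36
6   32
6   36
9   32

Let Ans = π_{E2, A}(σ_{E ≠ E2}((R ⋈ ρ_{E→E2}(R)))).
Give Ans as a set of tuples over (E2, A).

{(1, 32), (11, 36), (19, 36), (26, 32), (32, 36), (5, 36), (6, 32), (6, 36), (9, 32)}

ρ[E→E2]: schema becomes (E2, A); tuples unchanged.
Natural join on A: {(1, 32, 1), (1, 32, 26), (1, 32, 6), (1, 32, 9), (11, 36, 11), (11, 36, 19), (11, 36, 32), (11, 36, 5), (11, 36, 6), (19, 36, 11), (19, 36, 19), (19, 36, 32), (19, 36, 5), (19, 36, 6), (26, 32, 1), (26, 32, 26), (26, 32, 6), (26, 32, 9), (32, 36, 11), (32, 36, 19), (32, 36, 32), (32, 36, 5), (32, 36, 6), (5, 36, 11), (5, 36, 19), (5, 36, 32), (5, 36, 5), (5, 36, 6), (6, 32, 1), (6, 32, 26), (6, 32, 6), (6, 32, 9), (6, 36, 11), (6, 36, 19), (6, 36, 32), (6, 36, 5), (6, 36, 6), (9, 32, 1), (9, 32, 26), (9, 32, 6), (9, 32, 9)}
Filtering on E ≠ E2 leaves {(1, 32, 26), (1, 32, 6), (1, 32, 9), (11, 36, 19), (11, 36, 32), (11, 36, 5), (11, 36, 6), (19, 36, 11), (19, 36, 32), (19, 36, 5), (19, 36, 6), (26, 32, 1), (26, 32, 6), (26, 32, 9), (32, 36, 11), (32, 36, 19), (32, 36, 5), (32, 36, 6), (5, 36, 11), (5, 36, 19), (5, 36, 32), (5, 36, 6), (6, 32, 1), (6, 32, 26), (6, 32, 9), (6, 36, 11), (6, 36, 19), (6, 36, 32), (6, 36, 5), (9, 32, 1), (9, 32, 26), (9, 32, 6)}.
π[E2, A]: project onto (E2, A) (23 duplicate(s) eliminated) → {(1, 32), (11, 36), (19, 36), (26, 32), (32, 36), (5, 36), (6, 32), (6, 36), (9, 32)}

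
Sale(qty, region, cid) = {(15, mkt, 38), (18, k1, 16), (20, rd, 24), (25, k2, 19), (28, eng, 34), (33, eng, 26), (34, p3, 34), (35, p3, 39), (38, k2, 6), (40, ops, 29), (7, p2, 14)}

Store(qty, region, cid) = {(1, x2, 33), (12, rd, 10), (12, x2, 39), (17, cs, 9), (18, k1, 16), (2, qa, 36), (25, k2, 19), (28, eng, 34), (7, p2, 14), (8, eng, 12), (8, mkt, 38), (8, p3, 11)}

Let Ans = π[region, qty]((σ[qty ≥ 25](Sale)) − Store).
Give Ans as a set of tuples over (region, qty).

Apply σ_{qty ≥ 25}; surviving tuples: {(25, k2, 19), (28, eng, 34), (33, eng, 26), (34, p3, 34), (35, p3, 39), (38, k2, 6), (40, ops, 29)}
Difference: {(25, k2, 19), (28, eng, 34), (33, eng, 26), (34, p3, 34), (35, p3, 39), (38, k2, 6), (40, ops, 29)} with {(1, x2, 33), (12, rd, 10), (12, x2, 39), (17, cs, 9), (18, k1, 16), (2, qa, 36), (25, k2, 19), (28, eng, 34), (7, p2, 14), (8, eng, 12), (8, mkt, 38), (8, p3, 11)} → {(33, eng, 26), (34, p3, 34), (35, p3, 39), (38, k2, 6), (40, ops, 29)}
Keep only column(s) region, qty: {(eng, 33), (k2, 38), (ops, 40), (p3, 34), (p3, 35)}

{(eng, 33), (k2, 38), (ops, 40), (p3, 34), (p3, 35)}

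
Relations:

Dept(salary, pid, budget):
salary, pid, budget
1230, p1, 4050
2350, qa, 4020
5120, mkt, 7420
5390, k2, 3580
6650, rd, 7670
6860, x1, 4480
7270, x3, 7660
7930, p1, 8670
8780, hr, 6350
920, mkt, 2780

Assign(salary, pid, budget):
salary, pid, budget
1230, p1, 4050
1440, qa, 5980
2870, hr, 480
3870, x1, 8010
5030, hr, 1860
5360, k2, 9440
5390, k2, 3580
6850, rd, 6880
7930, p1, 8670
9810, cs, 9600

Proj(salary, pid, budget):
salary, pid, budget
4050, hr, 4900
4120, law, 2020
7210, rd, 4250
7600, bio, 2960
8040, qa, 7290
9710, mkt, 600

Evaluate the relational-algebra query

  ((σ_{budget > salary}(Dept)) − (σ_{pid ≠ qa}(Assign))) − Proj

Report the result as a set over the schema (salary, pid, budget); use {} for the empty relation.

{(2350, qa, 4020), (5120, mkt, 7420), (6650, rd, 7670), (7270, x3, 7660), (920, mkt, 2780)}

Selection budget > salary: {(1230, p1, 4050), (2350, qa, 4020), (5120, mkt, 7420), (6650, rd, 7670), (7270, x3, 7660), (7930, p1, 8670), (920, mkt, 2780)}
Selection pid ≠ qa: {(1230, p1, 4050), (2870, hr, 480), (3870, x1, 8010), (5030, hr, 1860), (5360, k2, 9440), (5390, k2, 3580), (6850, rd, 6880), (7930, p1, 8670), (9810, cs, 9600)}
Set difference of the two operands is {(2350, qa, 4020), (5120, mkt, 7420), (6650, rd, 7670), (7270, x3, 7660), (920, mkt, 2780)}.
Set difference of the two operands is {(2350, qa, 4020), (5120, mkt, 7420), (6650, rd, 7670), (7270, x3, 7660), (920, mkt, 2780)}.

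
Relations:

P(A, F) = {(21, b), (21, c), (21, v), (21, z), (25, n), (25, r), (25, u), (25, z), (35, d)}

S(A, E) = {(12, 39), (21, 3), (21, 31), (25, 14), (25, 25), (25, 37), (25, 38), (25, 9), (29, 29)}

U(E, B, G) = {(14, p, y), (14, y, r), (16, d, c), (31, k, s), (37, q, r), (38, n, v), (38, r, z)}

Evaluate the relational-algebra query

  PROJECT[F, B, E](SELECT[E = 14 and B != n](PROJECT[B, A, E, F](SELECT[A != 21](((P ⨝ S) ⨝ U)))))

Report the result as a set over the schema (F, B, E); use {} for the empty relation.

{(n, p, 14), (n, y, 14), (r, p, 14), (r, y, 14), (u, p, 14), (u, y, 14), (z, p, 14), (z, y, 14)}

P ⋈ S (natural join on A): {(21, b, 3), (21, b, 31), (21, c, 3), (21, c, 31), (21, v, 3), (21, v, 31), (21, z, 3), (21, z, 31), (25, n, 14), (25, n, 25), (25, n, 37), (25, n, 38), (25, n, 9), (25, r, 14), (25, r, 25), (25, r, 37), (25, r, 38), (25, r, 9), (25, u, 14), (25, u, 25), (25, u, 37), (25, u, 38), (25, u, 9), (25, z, 14), (25, z, 25), (25, z, 37), (25, z, 38), (25, z, 9)}
(P ⨝ S) ⋈ U (natural join on E): {(21, b, 31, k, s), (21, c, 31, k, s), (21, v, 31, k, s), (21, z, 31, k, s), (25, n, 14, p, y), (25, n, 14, y, r), (25, n, 37, q, r), (25, n, 38, n, v), (25, n, 38, r, z), (25, r, 14, p, y), (25, r, 14, y, r), (25, r, 37, q, r), (25, r, 38, n, v), (25, r, 38, r, z), (25, u, 14, p, y), (25, u, 14, y, r), (25, u, 37, q, r), (25, u, 38, n, v), (25, u, 38, r, z), (25, z, 14, p, y), (25, z, 14, y, r), (25, z, 37, q, r), (25, z, 38, n, v), (25, z, 38, r, z)}
σ[A != 21]: keep tuples satisfying A != 21 → {(25, n, 14, p, y), (25, n, 14, y, r), (25, n, 37, q, r), (25, n, 38, n, v), (25, n, 38, r, z), (25, r, 14, p, y), (25, r, 14, y, r), (25, r, 37, q, r), (25, r, 38, n, v), (25, r, 38, r, z), (25, u, 14, p, y), (25, u, 14, y, r), (25, u, 37, q, r), (25, u, 38, n, v), (25, u, 38, r, z), (25, z, 14, p, y), (25, z, 14, y, r), (25, z, 37, q, r), (25, z, 38, n, v), (25, z, 38, r, z)}
π[B, A, E, F]: project onto (B, A, E, F) → {(n, 25, 38, n), (n, 25, 38, r), (n, 25, 38, u), (n, 25, 38, z), (p, 25, 14, n), (p, 25, 14, r), (p, 25, 14, u), (p, 25, 14, z), (q, 25, 37, n), (q, 25, 37, r), (q, 25, 37, u), (q, 25, 37, z), (r, 25, 38, n), (r, 25, 38, r), (r, 25, 38, u), (r, 25, 38, z), (y, 25, 14, n), (y, 25, 14, r), (y, 25, 14, u), (y, 25, 14, z)}
σ[E = 14 and B != n]: keep tuples satisfying E = 14 and B != n → {(p, 25, 14, n), (p, 25, 14, r), (p, 25, 14, u), (p, 25, 14, z), (y, 25, 14, n), (y, 25, 14, r), (y, 25, 14, u), (y, 25, 14, z)}
π[F, B, E]: project onto (F, B, E) → {(n, p, 14), (n, y, 14), (r, p, 14), (r, y, 14), (u, p, 14), (u, y, 14), (z, p, 14), (z, y, 14)}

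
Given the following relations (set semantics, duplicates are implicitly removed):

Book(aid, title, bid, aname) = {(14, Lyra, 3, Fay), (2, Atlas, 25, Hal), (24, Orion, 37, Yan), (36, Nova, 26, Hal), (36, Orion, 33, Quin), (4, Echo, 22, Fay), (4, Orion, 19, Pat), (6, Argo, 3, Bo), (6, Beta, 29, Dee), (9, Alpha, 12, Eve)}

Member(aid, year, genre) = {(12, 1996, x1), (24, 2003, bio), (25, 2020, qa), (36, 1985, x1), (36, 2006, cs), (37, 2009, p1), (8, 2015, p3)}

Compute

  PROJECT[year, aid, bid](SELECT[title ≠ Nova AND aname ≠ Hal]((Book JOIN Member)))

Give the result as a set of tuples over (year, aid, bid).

Book ⋈ Member (natural join on aid): {(24, Orion, 37, Yan, 2003, bio), (36, Nova, 26, Hal, 1985, x1), (36, Nova, 26, Hal, 2006, cs), (36, Orion, 33, Quin, 1985, x1), (36, Orion, 33, Quin, 2006, cs)}
Apply σ_{title ≠ Nova AND aname ≠ Hal}; surviving tuples: {(24, Orion, 37, Yan, 2003, bio), (36, Orion, 33, Quin, 1985, x1), (36, Orion, 33, Quin, 2006, cs)}
Projecting to year, aid, bid: {(1985, 36, 33), (2003, 24, 37), (2006, 36, 33)}

{(1985, 36, 33), (2003, 24, 37), (2006, 36, 33)}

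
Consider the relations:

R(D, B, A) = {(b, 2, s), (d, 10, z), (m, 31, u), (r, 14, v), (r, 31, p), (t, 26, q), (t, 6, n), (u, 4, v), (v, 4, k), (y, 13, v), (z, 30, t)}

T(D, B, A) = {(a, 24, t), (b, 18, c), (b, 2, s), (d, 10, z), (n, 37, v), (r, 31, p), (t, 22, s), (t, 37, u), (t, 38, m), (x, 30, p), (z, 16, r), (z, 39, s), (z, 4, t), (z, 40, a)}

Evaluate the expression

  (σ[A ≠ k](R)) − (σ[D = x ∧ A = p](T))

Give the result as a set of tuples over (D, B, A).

Filtering on A ≠ k leaves {(b, 2, s), (d, 10, z), (m, 31, u), (r, 14, v), (r, 31, p), (t, 26, q), (t, 6, n), (u, 4, v), (y, 13, v), (z, 30, t)}.
Filtering on D = x ∧ A = p leaves {(x, 30, p)}.
Taking the difference: {(b, 2, s), (d, 10, z), (m, 31, u), (r, 14, v), (r, 31, p), (t, 26, q), (t, 6, n), (u, 4, v), (y, 13, v), (z, 30, t)}

{(b, 2, s), (d, 10, z), (m, 31, u), (r, 14, v), (r, 31, p), (t, 26, q), (t, 6, n), (u, 4, v), (y, 13, v), (z, 30, t)}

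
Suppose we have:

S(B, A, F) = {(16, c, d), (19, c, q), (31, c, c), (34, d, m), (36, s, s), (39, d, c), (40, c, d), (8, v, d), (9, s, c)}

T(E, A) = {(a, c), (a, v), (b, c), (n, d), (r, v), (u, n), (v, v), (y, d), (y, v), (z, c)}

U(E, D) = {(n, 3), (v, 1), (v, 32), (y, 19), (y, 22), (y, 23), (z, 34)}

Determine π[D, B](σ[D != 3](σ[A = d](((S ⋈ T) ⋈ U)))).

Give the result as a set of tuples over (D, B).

Natural join on A: {(16, c, d, a), (16, c, d, b), (16, c, d, z), (19, c, q, a), (19, c, q, b), (19, c, q, z), (31, c, c, a), (31, c, c, b), (31, c, c, z), (34, d, m, n), (34, d, m, y), (39, d, c, n), (39, d, c, y), (40, c, d, a), (40, c, d, b), (40, c, d, z), (8, v, d, a), (8, v, d, r), (8, v, d, v), (8, v, d, y)}
Natural join on E: {(16, c, d, z, 34), (19, c, q, z, 34), (31, c, c, z, 34), (34, d, m, n, 3), (34, d, m, y, 19), (34, d, m, y, 22), (34, d, m, y, 23), (39, d, c, n, 3), (39, d, c, y, 19), (39, d, c, y, 22), (39, d, c, y, 23), (40, c, d, z, 34), (8, v, d, v, 1), (8, v, d, v, 32), (8, v, d, y, 19), (8, v, d, y, 22), (8, v, d, y, 23)}
Apply σ_{A = d}; surviving tuples: {(34, d, m, n, 3), (34, d, m, y, 19), (34, d, m, y, 22), (34, d, m, y, 23), (39, d, c, n, 3), (39, d, c, y, 19), (39, d, c, y, 22), (39, d, c, y, 23)}
Apply σ_{D != 3}; surviving tuples: {(34, d, m, y, 19), (34, d, m, y, 22), (34, d, m, y, 23), (39, d, c, y, 19), (39, d, c, y, 22), (39, d, c, y, 23)}
Projecting to D, B: {(19, 34), (19, 39), (22, 34), (22, 39), (23, 34), (23, 39)}

{(19, 34), (19, 39), (22, 34), (22, 39), (23, 34), (23, 39)}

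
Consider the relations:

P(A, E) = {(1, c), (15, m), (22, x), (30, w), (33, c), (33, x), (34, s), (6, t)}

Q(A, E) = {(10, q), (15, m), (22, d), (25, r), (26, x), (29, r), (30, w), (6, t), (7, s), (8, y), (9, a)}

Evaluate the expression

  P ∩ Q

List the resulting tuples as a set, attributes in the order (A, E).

{(15, m), (30, w), (6, t)}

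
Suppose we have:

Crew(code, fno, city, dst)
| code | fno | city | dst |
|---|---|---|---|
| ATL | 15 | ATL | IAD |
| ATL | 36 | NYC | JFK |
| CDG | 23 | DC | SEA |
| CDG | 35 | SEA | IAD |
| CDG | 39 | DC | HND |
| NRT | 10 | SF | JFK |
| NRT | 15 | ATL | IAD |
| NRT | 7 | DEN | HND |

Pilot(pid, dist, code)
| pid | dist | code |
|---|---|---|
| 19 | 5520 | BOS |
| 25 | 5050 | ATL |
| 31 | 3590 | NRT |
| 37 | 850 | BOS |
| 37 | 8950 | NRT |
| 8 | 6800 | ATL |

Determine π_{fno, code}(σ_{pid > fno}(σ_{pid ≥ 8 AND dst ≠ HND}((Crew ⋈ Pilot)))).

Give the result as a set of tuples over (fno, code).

{(10, NRT), (15, ATL), (15, NRT)}

Natural join on code: {(ATL, 15, ATL, IAD, 25, 5050), (ATL, 15, ATL, IAD, 8, 6800), (ATL, 36, NYC, JFK, 25, 5050), (ATL, 36, NYC, JFK, 8, 6800), (NRT, 10, SF, JFK, 31, 3590), (NRT, 10, SF, JFK, 37, 8950), (NRT, 15, ATL, IAD, 31, 3590), (NRT, 15, ATL, IAD, 37, 8950), (NRT, 7, DEN, HND, 31, 3590), (NRT, 7, DEN, HND, 37, 8950)}
σ[pid ≥ 8 AND dst ≠ HND]: keep tuples satisfying pid ≥ 8 AND dst ≠ HND → {(ATL, 15, ATL, IAD, 25, 5050), (ATL, 15, ATL, IAD, 8, 6800), (ATL, 36, NYC, JFK, 25, 5050), (ATL, 36, NYC, JFK, 8, 6800), (NRT, 10, SF, JFK, 31, 3590), (NRT, 10, SF, JFK, 37, 8950), (NRT, 15, ATL, IAD, 31, 3590), (NRT, 15, ATL, IAD, 37, 8950)}
σ[pid > fno]: keep tuples satisfying pid > fno → {(ATL, 15, ATL, IAD, 25, 5050), (NRT, 10, SF, JFK, 31, 3590), (NRT, 10, SF, JFK, 37, 8950), (NRT, 15, ATL, IAD, 31, 3590), (NRT, 15, ATL, IAD, 37, 8950)}
π[fno, code]: project onto (fno, code) (2 duplicate(s) eliminated) → {(10, NRT), (15, ATL), (15, NRT)}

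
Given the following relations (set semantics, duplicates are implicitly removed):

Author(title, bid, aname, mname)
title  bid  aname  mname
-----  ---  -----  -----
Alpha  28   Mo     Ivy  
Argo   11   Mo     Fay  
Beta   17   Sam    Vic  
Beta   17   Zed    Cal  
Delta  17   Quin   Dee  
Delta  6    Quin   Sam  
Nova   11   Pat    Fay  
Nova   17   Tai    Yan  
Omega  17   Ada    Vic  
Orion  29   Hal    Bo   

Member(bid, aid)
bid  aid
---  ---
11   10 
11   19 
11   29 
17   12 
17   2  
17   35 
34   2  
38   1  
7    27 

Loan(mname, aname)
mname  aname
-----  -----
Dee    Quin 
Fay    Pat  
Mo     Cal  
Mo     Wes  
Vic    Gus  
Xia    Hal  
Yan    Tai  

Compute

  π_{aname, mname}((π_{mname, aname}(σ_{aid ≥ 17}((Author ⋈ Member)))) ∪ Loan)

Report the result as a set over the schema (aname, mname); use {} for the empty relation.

{(Ada, Vic), (Cal, Mo), (Gus, Vic), (Hal, Xia), (Mo, Fay), (Pat, Fay), (Quin, Dee), (Sam, Vic), (Tai, Yan), (Wes, Mo), (Zed, Cal)}

Joining Author and Member on bid yields {(Argo, 11, Mo, Fay, 10), (Argo, 11, Mo, Fay, 19), (Argo, 11, Mo, Fay, 29), (Beta, 17, Sam, Vic, 12), (Beta, 17, Sam, Vic, 2), (Beta, 17, Sam, Vic, 35), (Beta, 17, Zed, Cal, 12), (Beta, 17, Zed, Cal, 2), (Beta, 17, Zed, Cal, 35), (Delta, 17, Quin, Dee, 12), (Delta, 17, Quin, Dee, 2), (Delta, 17, Quin, Dee, 35), (Nova, 11, Pat, Fay, 10), (Nova, 11, Pat, Fay, 19), (Nova, 11, Pat, Fay, 29), (Nova, 17, Tai, Yan, 12), (Nova, 17, Tai, Yan, 2), (Nova, 17, Tai, Yan, 35), (Omega, 17, Ada, Vic, 12), (Omega, 17, Ada, Vic, 2), (Omega, 17, Ada, Vic, 35)}.
Apply σ_{aid ≥ 17}; surviving tuples: {(Argo, 11, Mo, Fay, 19), (Argo, 11, Mo, Fay, 29), (Beta, 17, Sam, Vic, 35), (Beta, 17, Zed, Cal, 35), (Delta, 17, Quin, Dee, 35), (Nova, 11, Pat, Fay, 19), (Nova, 11, Pat, Fay, 29), (Nova, 17, Tai, Yan, 35), (Omega, 17, Ada, Vic, 35)}
Keep only column(s) mname, aname (2 duplicate(s) eliminated): {(Cal, Zed), (Dee, Quin), (Fay, Mo), (Fay, Pat), (Vic, Ada), (Vic, Sam), (Yan, Tai)}
Taking the union: {(Cal, Zed), (Dee, Quin), (Fay, Mo), (Fay, Pat), (Mo, Cal), (Mo, Wes), (Vic, Ada), (Vic, Gus), (Vic, Sam), (Xia, Hal), (Yan, Tai)}
Keep only column(s) aname, mname: {(Ada, Vic), (Cal, Mo), (Gus, Vic), (Hal, Xia), (Mo, Fay), (Pat, Fay), (Quin, Dee), (Sam, Vic), (Tai, Yan), (Wes, Mo), (Zed, Cal)}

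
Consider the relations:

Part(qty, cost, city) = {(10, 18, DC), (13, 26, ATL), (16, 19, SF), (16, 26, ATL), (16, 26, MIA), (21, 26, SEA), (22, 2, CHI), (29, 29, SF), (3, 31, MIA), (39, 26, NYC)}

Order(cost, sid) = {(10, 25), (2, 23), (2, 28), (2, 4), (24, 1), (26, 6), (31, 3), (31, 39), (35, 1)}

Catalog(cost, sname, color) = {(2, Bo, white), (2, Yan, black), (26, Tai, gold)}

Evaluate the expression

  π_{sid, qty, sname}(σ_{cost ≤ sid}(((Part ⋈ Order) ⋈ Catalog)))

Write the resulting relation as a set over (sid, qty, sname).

Natural join on cost: {(13, 26, ATL, 6), (16, 26, ATL, 6), (16, 26, MIA, 6), (21, 26, SEA, 6), (22, 2, CHI, 23), (22, 2, CHI, 28), (22, 2, CHI, 4), (3, 31, MIA, 3), (3, 31, MIA, 39), (39, 26, NYC, 6)}
Natural join on cost: {(13, 26, ATL, 6, Tai, gold), (16, 26, ATL, 6, Tai, gold), (16, 26, MIA, 6, Tai, gold), (21, 26, SEA, 6, Tai, gold), (22, 2, CHI, 23, Bo, white), (22, 2, CHI, 23, Yan, black), (22, 2, CHI, 28, Bo, white), (22, 2, CHI, 28, Yan, black), (22, 2, CHI, 4, Bo, white), (22, 2, CHI, 4, Yan, black), (39, 26, NYC, 6, Tai, gold)}
σ[cost ≤ sid]: keep tuples satisfying cost ≤ sid → {(22, 2, CHI, 23, Bo, white), (22, 2, CHI, 23, Yan, black), (22, 2, CHI, 28, Bo, white), (22, 2, CHI, 28, Yan, black), (22, 2, CHI, 4, Bo, white), (22, 2, CHI, 4, Yan, black)}
π[sid, qty, sname]: project onto (sid, qty, sname) → {(23, 22, Bo), (23, 22, Yan), (28, 22, Bo), (28, 22, Yan), (4, 22, Bo), (4, 22, Yan)}

{(23, 22, Bo), (23, 22, Yan), (28, 22, Bo), (28, 22, Yan), (4, 22, Bo), (4, 22, Yan)}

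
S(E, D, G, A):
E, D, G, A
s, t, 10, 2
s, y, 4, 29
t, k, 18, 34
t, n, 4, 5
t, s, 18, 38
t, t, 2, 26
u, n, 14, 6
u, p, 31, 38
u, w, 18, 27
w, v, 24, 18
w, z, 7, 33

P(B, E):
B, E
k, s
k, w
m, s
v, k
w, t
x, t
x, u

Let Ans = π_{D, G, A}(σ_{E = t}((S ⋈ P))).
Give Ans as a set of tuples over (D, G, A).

{(k, 18, 34), (n, 4, 5), (s, 18, 38), (t, 2, 26)}

Natural join on E: {(s, t, 10, 2, k), (s, t, 10, 2, m), (s, y, 4, 29, k), (s, y, 4, 29, m), (t, k, 18, 34, w), (t, k, 18, 34, x), (t, n, 4, 5, w), (t, n, 4, 5, x), (t, s, 18, 38, w), (t, s, 18, 38, x), (t, t, 2, 26, w), (t, t, 2, 26, x), (u, n, 14, 6, x), (u, p, 31, 38, x), (u, w, 18, 27, x), (w, v, 24, 18, k), (w, z, 7, 33, k)}
Filtering on E = t leaves {(t, k, 18, 34, w), (t, k, 18, 34, x), (t, n, 4, 5, w), (t, n, 4, 5, x), (t, s, 18, 38, w), (t, s, 18, 38, x), (t, t, 2, 26, w), (t, t, 2, 26, x)}.
π[D, G, A]: project onto (D, G, A) (4 duplicate(s) eliminated) → {(k, 18, 34), (n, 4, 5), (s, 18, 38), (t, 2, 26)}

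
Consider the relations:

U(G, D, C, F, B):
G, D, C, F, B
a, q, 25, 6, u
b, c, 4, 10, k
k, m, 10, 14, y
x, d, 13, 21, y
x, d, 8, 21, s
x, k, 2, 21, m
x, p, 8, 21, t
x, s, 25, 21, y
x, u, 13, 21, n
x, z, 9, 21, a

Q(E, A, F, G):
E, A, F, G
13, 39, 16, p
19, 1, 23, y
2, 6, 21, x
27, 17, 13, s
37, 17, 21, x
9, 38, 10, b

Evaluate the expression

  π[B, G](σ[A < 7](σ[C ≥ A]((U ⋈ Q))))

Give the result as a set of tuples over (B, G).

{(a, x), (n, x), (s, x), (t, x), (y, x)}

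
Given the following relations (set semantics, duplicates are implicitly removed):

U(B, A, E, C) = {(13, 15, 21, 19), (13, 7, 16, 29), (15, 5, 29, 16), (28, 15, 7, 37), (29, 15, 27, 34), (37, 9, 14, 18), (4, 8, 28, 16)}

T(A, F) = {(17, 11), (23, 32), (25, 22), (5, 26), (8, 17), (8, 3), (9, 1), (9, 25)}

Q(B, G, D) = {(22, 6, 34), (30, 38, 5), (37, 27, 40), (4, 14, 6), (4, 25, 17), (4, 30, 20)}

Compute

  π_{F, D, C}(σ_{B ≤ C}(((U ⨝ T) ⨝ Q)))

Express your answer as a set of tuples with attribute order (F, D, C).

{(17, 17, 16), (17, 20, 16), (17, 6, 16), (3, 17, 16), (3, 20, 16), (3, 6, 16)}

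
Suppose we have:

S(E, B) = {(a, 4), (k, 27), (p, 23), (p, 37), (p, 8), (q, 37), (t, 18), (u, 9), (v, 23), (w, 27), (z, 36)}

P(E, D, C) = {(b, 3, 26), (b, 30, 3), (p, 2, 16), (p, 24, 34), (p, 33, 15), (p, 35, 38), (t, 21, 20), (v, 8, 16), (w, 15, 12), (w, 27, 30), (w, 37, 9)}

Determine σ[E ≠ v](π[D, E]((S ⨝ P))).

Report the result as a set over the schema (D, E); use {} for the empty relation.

{(15, w), (2, p), (21, t), (24, p), (27, w), (33, p), (35, p), (37, w)}

Joining S and P on E yields {(p, 23, 2, 16), (p, 23, 24, 34), (p, 23, 33, 15), (p, 23, 35, 38), (p, 37, 2, 16), (p, 37, 24, 34), (p, 37, 33, 15), (p, 37, 35, 38), (p, 8, 2, 16), (p, 8, 24, 34), (p, 8, 33, 15), (p, 8, 35, 38), (t, 18, 21, 20), (v, 23, 8, 16), (w, 27, 15, 12), (w, 27, 27, 30), (w, 27, 37, 9)}.
Keep only column(s) D, E (8 duplicate(s) eliminated): {(15, w), (2, p), (21, t), (24, p), (27, w), (33, p), (35, p), (37, w), (8, v)}
σ[E ≠ v]: keep tuples satisfying E ≠ v → {(15, w), (2, p), (21, t), (24, p), (27, w), (33, p), (35, p), (37, w)}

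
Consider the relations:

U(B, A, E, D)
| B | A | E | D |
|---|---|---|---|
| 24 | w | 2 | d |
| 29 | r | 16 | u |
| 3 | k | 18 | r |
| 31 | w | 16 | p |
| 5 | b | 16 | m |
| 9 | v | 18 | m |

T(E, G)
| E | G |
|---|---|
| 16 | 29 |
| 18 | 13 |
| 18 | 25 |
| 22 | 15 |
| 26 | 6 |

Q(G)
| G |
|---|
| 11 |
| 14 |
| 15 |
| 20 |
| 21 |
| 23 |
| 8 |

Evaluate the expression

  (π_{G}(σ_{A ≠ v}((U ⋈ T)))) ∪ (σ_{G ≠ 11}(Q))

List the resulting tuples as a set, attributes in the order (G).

{13, 14, 15, 20, 21, 23, 25, 29, 8}

U ⋈ T (natural join on E): {(29, r, 16, u, 29), (3, k, 18, r, 13), (3, k, 18, r, 25), (31, w, 16, p, 29), (5, b, 16, m, 29), (9, v, 18, m, 13), (9, v, 18, m, 25)}
Selection A ≠ v: {(29, r, 16, u, 29), (3, k, 18, r, 13), (3, k, 18, r, 25), (31, w, 16, p, 29), (5, b, 16, m, 29)}
Projecting to G (2 duplicate(s) eliminated): {13, 25, 29}
Selection G ≠ 11: {14, 15, 20, 21, 23, 8}
Taking the union: {13, 14, 15, 20, 21, 23, 25, 29, 8}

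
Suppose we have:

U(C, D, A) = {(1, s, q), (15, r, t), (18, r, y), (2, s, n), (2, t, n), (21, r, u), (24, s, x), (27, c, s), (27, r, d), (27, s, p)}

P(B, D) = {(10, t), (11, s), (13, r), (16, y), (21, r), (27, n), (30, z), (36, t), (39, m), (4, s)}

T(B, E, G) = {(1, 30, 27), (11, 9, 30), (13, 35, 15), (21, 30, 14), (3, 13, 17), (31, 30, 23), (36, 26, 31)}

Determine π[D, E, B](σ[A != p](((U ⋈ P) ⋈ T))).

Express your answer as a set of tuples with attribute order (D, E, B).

U ⋈ P (natural join on D): {(1, s, q, 11), (1, s, q, 4), (15, r, t, 13), (15, r, t, 21), (18, r, y, 13), (18, r, y, 21), (2, s, n, 11), (2, s, n, 4), (2, t, n, 10), (2, t, n, 36), (21, r, u, 13), (21, r, u, 21), (24, s, x, 11), (24, s, x, 4), (27, r, d, 13), (27, r, d, 21), (27, s, p, 11), (27, s, p, 4)}
(U ⋈ P) ⋈ T (natural join on B): {(1, s, q, 11, 9, 30), (15, r, t, 13, 35, 15), (15, r, t, 21, 30, 14), (18, r, y, 13, 35, 15), (18, r, y, 21, 30, 14), (2, s, n, 11, 9, 30), (2, t, n, 36, 26, 31), (21, r, u, 13, 35, 15), (21, r, u, 21, 30, 14), (24, s, x, 11, 9, 30), (27, r, d, 13, 35, 15), (27, r, d, 21, 30, 14), (27, s, p, 11, 9, 30)}
Filtering on A != p leaves {(1, s, q, 11, 9, 30), (15, r, t, 13, 35, 15), (15, r, t, 21, 30, 14), (18, r, y, 13, 35, 15), (18, r, y, 21, 30, 14), (2, s, n, 11, 9, 30), (2, t, n, 36, 26, 31), (21, r, u, 13, 35, 15), (21, r, u, 21, 30, 14), (24, s, x, 11, 9, 30), (27, r, d, 13, 35, 15), (27, r, d, 21, 30, 14)}.
Projecting to D, E, B (8 duplicate(s) eliminated): {(r, 30, 21), (r, 35, 13), (s, 9, 11), (t, 26, 36)}

{(r, 30, 21), (r, 35, 13), (s, 9, 11), (t, 26, 36)}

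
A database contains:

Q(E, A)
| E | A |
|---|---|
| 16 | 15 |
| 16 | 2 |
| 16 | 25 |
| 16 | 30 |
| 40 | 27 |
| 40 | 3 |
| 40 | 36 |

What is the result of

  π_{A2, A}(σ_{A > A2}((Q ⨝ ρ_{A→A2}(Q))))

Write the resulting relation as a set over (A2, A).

ρ[A→A2]: schema becomes (E, A2); tuples unchanged.
Natural join on E: {(16, 15, 15), (16, 15, 2), (16, 15, 25), (16, 15, 30), (16, 2, 15), (16, 2, 2), (16, 2, 25), (16, 2, 30), (16, 25, 15), (16, 25, 2), (16, 25, 25), (16, 25, 30), (16, 30, 15), (16, 30, 2), (16, 30, 25), (16, 30, 30), (40, 27, 27), (40, 27, 3), (40, 27, 36), (40, 3, 27), (40, 3, 3), (40, 3, 36), (40, 36, 27), (40, 36, 3), (40, 36, 36)}
Filtering on A > A2 leaves {(16, 15, 2), (16, 25, 15), (16, 25, 2), (16, 30, 15), (16, 30, 2), (16, 30, 25), (40, 27, 3), (40, 36, 27), (40, 36, 3)}.
Projecting to A2, A: {(15, 25), (15, 30), (2, 15), (2, 25), (2, 30), (25, 30), (27, 36), (3, 27), (3, 36)}

{(15, 25), (15, 30), (2, 15), (2, 25), (2, 30), (25, 30), (27, 36), (3, 27), (3, 36)}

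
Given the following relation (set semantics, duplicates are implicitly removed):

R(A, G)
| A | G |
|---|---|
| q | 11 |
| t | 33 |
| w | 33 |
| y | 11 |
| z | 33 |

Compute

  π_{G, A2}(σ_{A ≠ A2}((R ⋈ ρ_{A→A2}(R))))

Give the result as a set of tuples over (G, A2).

{(11, q), (11, y), (33, t), (33, w), (33, z)}

ρ[A→A2]: schema becomes (A2, G); tuples unchanged.
R ⋈ ρ_{A→A2}(R) (natural join on G): {(q, 11, q), (q, 11, y), (t, 33, t), (t, 33, w), (t, 33, z), (w, 33, t), (w, 33, w), (w, 33, z), (y, 11, q), (y, 11, y), (z, 33, t), (z, 33, w), (z, 33, z)}
Filtering on A ≠ A2 leaves {(q, 11, y), (t, 33, w), (t, 33, z), (w, 33, t), (w, 33, z), (y, 11, q), (z, 33, t), (z, 33, w)}.
π[G, A2]: project onto (G, A2) (3 duplicate(s) eliminated) → {(11, q), (11, y), (33, t), (33, w), (33, z)}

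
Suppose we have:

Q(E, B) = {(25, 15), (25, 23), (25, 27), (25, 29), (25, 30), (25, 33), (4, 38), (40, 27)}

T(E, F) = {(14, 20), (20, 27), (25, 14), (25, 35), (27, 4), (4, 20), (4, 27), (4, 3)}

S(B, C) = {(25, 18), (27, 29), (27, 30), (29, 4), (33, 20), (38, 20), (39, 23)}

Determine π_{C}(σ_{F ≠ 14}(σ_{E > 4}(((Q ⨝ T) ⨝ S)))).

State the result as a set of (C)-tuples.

Natural join on E: {(25, 15, 14), (25, 15, 35), (25, 23, 14), (25, 23, 35), (25, 27, 14), (25, 27, 35), (25, 29, 14), (25, 29, 35), (25, 30, 14), (25, 30, 35), (25, 33, 14), (25, 33, 35), (4, 38, 20), (4, 38, 27), (4, 38, 3)}
Natural join on B: {(25, 27, 14, 29), (25, 27, 14, 30), (25, 27, 35, 29), (25, 27, 35, 30), (25, 29, 14, 4), (25, 29, 35, 4), (25, 33, 14, 20), (25, 33, 35, 20), (4, 38, 20, 20), (4, 38, 27, 20), (4, 38, 3, 20)}
Apply σ_{E > 4}; surviving tuples: {(25, 27, 14, 29), (25, 27, 14, 30), (25, 27, 35, 29), (25, 27, 35, 30), (25, 29, 14, 4), (25, 29, 35, 4), (25, 33, 14, 20), (25, 33, 35, 20)}
Apply σ_{F ≠ 14}; surviving tuples: {(25, 27, 35, 29), (25, 27, 35, 30), (25, 29, 35, 4), (25, 33, 35, 20)}
Projecting to C: {20, 29, 30, 4}

{20, 29, 30, 4}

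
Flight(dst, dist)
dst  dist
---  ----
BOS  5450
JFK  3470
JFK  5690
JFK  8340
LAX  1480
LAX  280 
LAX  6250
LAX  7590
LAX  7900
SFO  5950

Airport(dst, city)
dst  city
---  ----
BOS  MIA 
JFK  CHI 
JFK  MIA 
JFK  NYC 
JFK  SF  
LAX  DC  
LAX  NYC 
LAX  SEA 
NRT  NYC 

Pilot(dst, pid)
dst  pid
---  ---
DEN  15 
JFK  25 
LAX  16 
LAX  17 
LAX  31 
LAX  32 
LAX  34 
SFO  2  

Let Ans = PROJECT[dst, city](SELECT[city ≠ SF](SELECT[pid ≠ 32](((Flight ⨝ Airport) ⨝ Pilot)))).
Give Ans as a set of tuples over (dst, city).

{(JFK, CHI), (JFK, MIA), (JFK, NYC), (LAX, DC), (LAX, NYC), (LAX, SEA)}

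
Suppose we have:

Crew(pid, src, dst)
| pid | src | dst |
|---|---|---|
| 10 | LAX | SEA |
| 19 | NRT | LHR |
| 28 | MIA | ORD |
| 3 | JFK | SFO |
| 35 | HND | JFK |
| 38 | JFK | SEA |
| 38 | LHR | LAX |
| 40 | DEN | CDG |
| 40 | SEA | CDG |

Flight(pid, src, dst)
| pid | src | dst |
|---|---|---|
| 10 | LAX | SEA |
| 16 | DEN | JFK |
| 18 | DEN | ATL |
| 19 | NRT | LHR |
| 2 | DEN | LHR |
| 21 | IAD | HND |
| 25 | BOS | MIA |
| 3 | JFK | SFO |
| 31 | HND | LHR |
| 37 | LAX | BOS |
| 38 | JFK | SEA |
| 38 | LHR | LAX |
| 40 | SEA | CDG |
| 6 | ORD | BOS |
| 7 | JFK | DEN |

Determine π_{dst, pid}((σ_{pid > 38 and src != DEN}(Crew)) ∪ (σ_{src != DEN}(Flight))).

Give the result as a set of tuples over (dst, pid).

{(BOS, 37), (BOS, 6), (CDG, 40), (DEN, 7), (HND, 21), (LAX, 38), (LHR, 19), (LHR, 31), (MIA, 25), (SEA, 10), (SEA, 38), (SFO, 3)}

Apply σ_{pid > 38 and src != DEN}; surviving tuples: {(40, SEA, CDG)}
Apply σ_{src != DEN}; surviving tuples: {(10, LAX, SEA), (19, NRT, LHR), (21, IAD, HND), (25, BOS, MIA), (3, JFK, SFO), (31, HND, LHR), (37, LAX, BOS), (38, JFK, SEA), (38, LHR, LAX), (40, SEA, CDG), (6, ORD, BOS), (7, JFK, DEN)}
Union: {(40, SEA, CDG)} with {(10, LAX, SEA), (19, NRT, LHR), (21, IAD, HND), (25, BOS, MIA), (3, JFK, SFO), (31, HND, LHR), (37, LAX, BOS), (38, JFK, SEA), (38, LHR, LAX), (40, SEA, CDG), (6, ORD, BOS), (7, JFK, DEN)} → {(10, LAX, SEA), (19, NRT, LHR), (21, IAD, HND), (25, BOS, MIA), (3, JFK, SFO), (31, HND, LHR), (37, LAX, BOS), (38, JFK, SEA), (38, LHR, LAX), (40, SEA, CDG), (6, ORD, BOS), (7, JFK, DEN)}
π_{dst, pid} gives {(BOS, 37), (BOS, 6), (CDG, 40), (DEN, 7), (HND, 21), (LAX, 38), (LHR, 19), (LHR, 31), (MIA, 25), (SEA, 10), (SEA, 38), (SFO, 3)}.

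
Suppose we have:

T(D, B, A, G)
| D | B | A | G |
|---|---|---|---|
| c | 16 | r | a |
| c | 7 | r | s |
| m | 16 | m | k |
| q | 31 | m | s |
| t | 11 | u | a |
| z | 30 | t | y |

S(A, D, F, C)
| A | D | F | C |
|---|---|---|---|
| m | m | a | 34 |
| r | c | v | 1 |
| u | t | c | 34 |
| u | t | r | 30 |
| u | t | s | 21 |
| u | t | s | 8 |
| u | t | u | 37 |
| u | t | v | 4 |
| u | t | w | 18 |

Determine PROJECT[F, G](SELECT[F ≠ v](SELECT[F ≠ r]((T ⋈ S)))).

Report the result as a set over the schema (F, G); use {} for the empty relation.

{(a, k), (c, a), (s, a), (u, a), (w, a)}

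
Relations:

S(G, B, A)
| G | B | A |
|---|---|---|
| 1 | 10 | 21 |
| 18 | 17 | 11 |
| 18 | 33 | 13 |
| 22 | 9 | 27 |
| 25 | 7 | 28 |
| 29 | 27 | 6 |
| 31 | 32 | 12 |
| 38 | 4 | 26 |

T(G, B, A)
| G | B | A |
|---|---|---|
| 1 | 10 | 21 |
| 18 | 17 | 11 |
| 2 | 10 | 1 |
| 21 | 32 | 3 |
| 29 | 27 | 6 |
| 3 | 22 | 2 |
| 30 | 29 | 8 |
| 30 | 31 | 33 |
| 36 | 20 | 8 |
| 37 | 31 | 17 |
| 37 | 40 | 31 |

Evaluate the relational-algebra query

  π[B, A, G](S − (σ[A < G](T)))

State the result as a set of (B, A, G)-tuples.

{(10, 21, 1), (32, 12, 31), (33, 13, 18), (4, 26, 38), (7, 28, 25), (9, 27, 22)}

σ[A < G]: keep tuples satisfying A < G → {(18, 17, 11), (2, 10, 1), (21, 32, 3), (29, 27, 6), (3, 22, 2), (30, 29, 8), (36, 20, 8), (37, 31, 17), (37, 40, 31)}
Set difference of the two operands is {(1, 10, 21), (18, 33, 13), (22, 9, 27), (25, 7, 28), (31, 32, 12), (38, 4, 26)}.
Projecting to B, A, G: {(10, 21, 1), (32, 12, 31), (33, 13, 18), (4, 26, 38), (7, 28, 25), (9, 27, 22)}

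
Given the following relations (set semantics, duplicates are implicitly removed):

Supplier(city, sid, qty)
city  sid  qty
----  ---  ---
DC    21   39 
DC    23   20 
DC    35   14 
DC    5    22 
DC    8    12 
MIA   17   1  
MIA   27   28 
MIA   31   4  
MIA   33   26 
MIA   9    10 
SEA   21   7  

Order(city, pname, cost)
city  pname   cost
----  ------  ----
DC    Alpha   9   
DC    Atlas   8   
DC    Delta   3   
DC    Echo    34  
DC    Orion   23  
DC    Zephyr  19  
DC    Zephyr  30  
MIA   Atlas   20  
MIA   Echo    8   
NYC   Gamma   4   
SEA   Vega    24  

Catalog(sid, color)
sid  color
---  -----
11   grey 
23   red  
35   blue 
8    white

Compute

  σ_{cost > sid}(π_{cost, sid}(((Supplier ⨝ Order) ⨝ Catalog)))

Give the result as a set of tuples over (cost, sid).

Supplier ⋈ Order (natural join on city): {(DC, 21, 39, Alpha, 9), (DC, 21, 39, Atlas, 8), (DC, 21, 39, Delta, 3), (DC, 21, 39, Echo, 34), (DC, 21, 39, Orion, 23), (DC, 21, 39, Zephyr, 19), (DC, 21, 39, Zephyr, 30), (DC, 23, 20, Alpha, 9), (DC, 23, 20, Atlas, 8), (DC, 23, 20, Delta, 3), (DC, 23, 20, Echo, 34), (DC, 23, 20, Orion, 23), (DC, 23, 20, Zephyr, 19), (DC, 23, 20, Zephyr, 30), (DC, 35, 14, Alpha, 9), (DC, 35, 14, Atlas, 8), (DC, 35, 14, Delta, 3), (DC, 35, 14, Echo, 34), (DC, 35, 14, Orion, 23), (DC, 35, 14, Zephyr, 19), (DC, 35, 14, Zephyr, 30), (DC, 5, 22, Alpha, 9), (DC, 5, 22, Atlas, 8), (DC, 5, 22, Delta, 3), (DC, 5, 22, Echo, 34), (DC, 5, 22, Orion, 23), (DC, 5, 22, Zephyr, 19), (DC, 5, 22, Zephyr, 30), (DC, 8, 12, Alpha, 9), (DC, 8, 12, Atlas, 8), (DC, 8, 12, Delta, 3), (DC, 8, 12, Echo, 34), (DC, 8, 12, Orion, 23), (DC, 8, 12, Zephyr, 19), (DC, 8, 12, Zephyr, 30), (MIA, 17, 1, Atlas, 20), (MIA, 17, 1, Echo, 8), (MIA, 27, 28, Atlas, 20), (MIA, 27, 28, Echo, 8), (MIA, 31, 4, Atlas, 20), (MIA, 31, 4, Echo, 8), (MIA, 33, 26, Atlas, 20), (MIA, 33, 26, Echo, 8), (MIA, 9, 10, Atlas, 20), (MIA, 9, 10, Echo, 8), (SEA, 21, 7, Vega, 24)}
(Supplier ⨝ Order) ⋈ Catalog (natural join on sid): {(DC, 23, 20, Alpha, 9, red), (DC, 23, 20, Atlas, 8, red), (DC, 23, 20, Delta, 3, red), (DC, 23, 20, Echo, 34, red), (DC, 23, 20, Orion, 23, red), (DC, 23, 20, Zephyr, 19, red), (DC, 23, 20, Zephyr, 30, red), (DC, 35, 14, Alpha, 9, blue), (DC, 35, 14, Atlas, 8, blue), (DC, 35, 14, Delta, 3, blue), (DC, 35, 14, Echo, 34, blue), (DC, 35, 14, Orion, 23, blue), (DC, 35, 14, Zephyr, 19, blue), (DC, 35, 14, Zephyr, 30, blue), (DC, 8, 12, Alpha, 9, white), (DC, 8, 12, Atlas, 8, white), (DC, 8, 12, Delta, 3, white), (DC, 8, 12, Echo, 34, white), (DC, 8, 12, Orion, 23, white), (DC, 8, 12, Zephyr, 19, white), (DC, 8, 12, Zephyr, 30, white)}
Keep only column(s) cost, sid: {(19, 23), (19, 35), (19, 8), (23, 23), (23, 35), (23, 8), (3, 23), (3, 35), (3, 8), (30, 23), (30, 35), (30, 8), (34, 23), (34, 35), (34, 8), (8, 23), (8, 35), (8, 8), (9, 23), (9, 35), (9, 8)}
Filtering on cost > sid leaves {(19, 8), (23, 8), (30, 23), (30, 8), (34, 23), (34, 8), (9, 8)}.

{(19, 8), (23, 8), (30, 23), (30, 8), (34, 23), (34, 8), (9, 8)}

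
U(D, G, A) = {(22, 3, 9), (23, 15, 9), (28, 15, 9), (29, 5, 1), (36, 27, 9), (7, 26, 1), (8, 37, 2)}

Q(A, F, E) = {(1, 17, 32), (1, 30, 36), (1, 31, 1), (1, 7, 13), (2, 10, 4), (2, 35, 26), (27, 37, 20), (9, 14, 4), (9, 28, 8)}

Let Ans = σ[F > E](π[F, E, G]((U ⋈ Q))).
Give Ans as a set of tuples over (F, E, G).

{(10, 4, 37), (14, 4, 15), (14, 4, 27), (14, 4, 3), (28, 8, 15), (28, 8, 27), (28, 8, 3), (31, 1, 26), (31, 1, 5), (35, 26, 37)}

Natural join on A: {(22, 3, 9, 14, 4), (22, 3, 9, 28, 8), (23, 15, 9, 14, 4), (23, 15, 9, 28, 8), (28, 15, 9, 14, 4), (28, 15, 9, 28, 8), (29, 5, 1, 17, 32), (29, 5, 1, 30, 36), (29, 5, 1, 31, 1), (29, 5, 1, 7, 13), (36, 27, 9, 14, 4), (36, 27, 9, 28, 8), (7, 26, 1, 17, 32), (7, 26, 1, 30, 36), (7, 26, 1, 31, 1), (7, 26, 1, 7, 13), (8, 37, 2, 10, 4), (8, 37, 2, 35, 26)}
Projecting to F, E, G (2 duplicate(s) eliminated): {(10, 4, 37), (14, 4, 15), (14, 4, 27), (14, 4, 3), (17, 32, 26), (17, 32, 5), (28, 8, 15), (28, 8, 27), (28, 8, 3), (30, 36, 26), (30, 36, 5), (31, 1, 26), (31, 1, 5), (35, 26, 37), (7, 13, 26), (7, 13, 5)}
σ[F > E]: keep tuples satisfying F > E → {(10, 4, 37), (14, 4, 15), (14, 4, 27), (14, 4, 3), (28, 8, 15), (28, 8, 27), (28, 8, 3), (31, 1, 26), (31, 1, 5), (35, 26, 37)}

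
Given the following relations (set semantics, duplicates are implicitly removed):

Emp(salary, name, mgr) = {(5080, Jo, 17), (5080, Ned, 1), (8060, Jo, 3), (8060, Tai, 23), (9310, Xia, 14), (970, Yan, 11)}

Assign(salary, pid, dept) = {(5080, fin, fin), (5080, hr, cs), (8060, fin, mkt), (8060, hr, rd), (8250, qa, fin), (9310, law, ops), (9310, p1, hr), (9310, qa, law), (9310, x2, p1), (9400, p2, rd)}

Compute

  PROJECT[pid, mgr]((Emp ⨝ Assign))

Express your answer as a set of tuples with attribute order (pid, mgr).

{(fin, 1), (fin, 17), (fin, 23), (fin, 3), (hr, 1), (hr, 17), (hr, 23), (hr, 3), (law, 14), (p1, 14), (qa, 14), (x2, 14)}

Emp ⋈ Assign (natural join on salary): {(5080, Jo, 17, fin, fin), (5080, Jo, 17, hr, cs), (5080, Ned, 1, fin, fin), (5080, Ned, 1, hr, cs), (8060, Jo, 3, fin, mkt), (8060, Jo, 3, hr, rd), (8060, Tai, 23, fin, mkt), (8060, Tai, 23, hr, rd), (9310, Xia, 14, law, ops), (9310, Xia, 14, p1, hr), (9310, Xia, 14, qa, law), (9310, Xia, 14, x2, p1)}
Keep only column(s) pid, mgr: {(fin, 1), (fin, 17), (fin, 23), (fin, 3), (hr, 1), (hr, 17), (hr, 23), (hr, 3), (law, 14), (p1, 14), (qa, 14), (x2, 14)}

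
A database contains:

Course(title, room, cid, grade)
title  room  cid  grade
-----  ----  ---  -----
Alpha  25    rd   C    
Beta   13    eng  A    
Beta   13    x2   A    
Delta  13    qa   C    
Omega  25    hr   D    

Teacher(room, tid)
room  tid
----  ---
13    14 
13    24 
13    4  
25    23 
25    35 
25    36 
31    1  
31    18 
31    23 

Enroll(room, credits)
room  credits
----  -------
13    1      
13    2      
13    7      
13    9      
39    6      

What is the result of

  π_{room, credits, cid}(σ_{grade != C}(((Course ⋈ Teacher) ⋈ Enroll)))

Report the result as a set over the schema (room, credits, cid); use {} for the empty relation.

{(13, 1, eng), (13, 1, x2), (13, 2, eng), (13, 2, x2), (13, 7, eng), (13, 7, x2), (13, 9, eng), (13, 9, x2)}

Joining Course and Teacher on room yields {(Alpha, 25, rd, C, 23), (Alpha, 25, rd, C, 35), (Alpha, 25, rd, C, 36), (Beta, 13, eng, A, 14), (Beta, 13, eng, A, 24), (Beta, 13, eng, A, 4), (Beta, 13, x2, A, 14), (Beta, 13, x2, A, 24), (Beta, 13, x2, A, 4), (Delta, 13, qa, C, 14), (Delta, 13, qa, C, 24), (Delta, 13, qa, C, 4), (Omega, 25, hr, D, 23), (Omega, 25, hr, D, 35), (Omega, 25, hr, D, 36)}.
Joining (Course ⋈ Teacher) and Enroll on room yields {(Beta, 13, eng, A, 14, 1), (Beta, 13, eng, A, 14, 2), (Beta, 13, eng, A, 14, 7), (Beta, 13, eng, A, 14, 9), (Beta, 13, eng, A, 24, 1), (Beta, 13, eng, A, 24, 2), (Beta, 13, eng, A, 24, 7), (Beta, 13, eng, A, 24, 9), (Beta, 13, eng, A, 4, 1), (Beta, 13, eng, A, 4, 2), (Beta, 13, eng, A, 4, 7), (Beta, 13, eng, A, 4, 9), (Beta, 13, x2, A, 14, 1), (Beta, 13, x2, A, 14, 2), (Beta, 13, x2, A, 14, 7), (Beta, 13, x2, A, 14, 9), (Beta, 13, x2, A, 24, 1), (Beta, 13, x2, A, 24, 2), (Beta, 13, x2, A, 24, 7), (Beta, 13, x2, A, 24, 9), (Beta, 13, x2, A, 4, 1), (Beta, 13, x2, A, 4, 2), (Beta, 13, x2, A, 4, 7), (Beta, 13, x2, A, 4, 9), (Delta, 13, qa, C, 14, 1), (Delta, 13, qa, C, 14, 2), (Delta, 13, qa, C, 14, 7), (Delta, 13, qa, C, 14, 9), (Delta, 13, qa, C, 24, 1), (Delta, 13, qa, C, 24, 2), (Delta, 13, qa, C, 24, 7), (Delta, 13, qa, C, 24, 9), (Delta, 13, qa, C, 4, 1), (Delta, 13, qa, C, 4, 2), (Delta, 13, qa, C, 4, 7), (Delta, 13, qa, C, 4, 9)}.
σ[grade != C]: keep tuples satisfying grade != C → {(Beta, 13, eng, A, 14, 1), (Beta, 13, eng, A, 14, 2), (Beta, 13, eng, A, 14, 7), (Beta, 13, eng, A, 14, 9), (Beta, 13, eng, A, 24, 1), (Beta, 13, eng, A, 24, 2), (Beta, 13, eng, A, 24, 7), (Beta, 13, eng, A, 24, 9), (Beta, 13, eng, A, 4, 1), (Beta, 13, eng, A, 4, 2), (Beta, 13, eng, A, 4, 7), (Beta, 13, eng, A, 4, 9), (Beta, 13, x2, A, 14, 1), (Beta, 13, x2, A, 14, 2), (Beta, 13, x2, A, 14, 7), (Beta, 13, x2, A, 14, 9), (Beta, 13, x2, A, 24, 1), (Beta, 13, x2, A, 24, 2), (Beta, 13, x2, A, 24, 7), (Beta, 13, x2, A, 24, 9), (Beta, 13, x2, A, 4, 1), (Beta, 13, x2, A, 4, 2), (Beta, 13, x2, A, 4, 7), (Beta, 13, x2, A, 4, 9)}
π_{room, credits, cid} gives {(13, 1, eng), (13, 1, x2), (13, 2, eng), (13, 2, x2), (13, 7, eng), (13, 7, x2), (13, 9, eng), (13, 9, x2)} (16 duplicate(s) eliminated).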